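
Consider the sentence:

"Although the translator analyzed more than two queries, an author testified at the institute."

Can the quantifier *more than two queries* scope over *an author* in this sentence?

No

*more than two queries* occurs within the adjunct clause *although the translator analyzed more than two queries*.
Adverbial clauses are not L-marked, so they are barriers for QR — the quantifier cannot escape the adjunct.
So the wide-scope reading for *more than two queries* is blocked.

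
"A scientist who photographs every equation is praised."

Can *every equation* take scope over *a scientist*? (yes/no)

Structurally, *every equation* is inside the relative clause *who photographs every equation*.
Quantifiers inside a relative clause are trapped there; the RC boundary blocks QR.
So *every equation* cannot raise to a position above *a scientist*.
(Only the surface reading survives: one fixed scientist with respect to all the relevant equations.)

No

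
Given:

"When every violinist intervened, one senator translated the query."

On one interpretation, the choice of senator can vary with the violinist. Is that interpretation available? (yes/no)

No

The described interpretation is the *every violinist* > *one senator* scoping.
*every violinist* occurs within the adjunct clause *when every violinist intervened*.
Scope out of an adjunct clause is unavailable: QR respects the adjunct-island constraint.
*every violinist* is confined to the island and cannot take scope over *one senator*.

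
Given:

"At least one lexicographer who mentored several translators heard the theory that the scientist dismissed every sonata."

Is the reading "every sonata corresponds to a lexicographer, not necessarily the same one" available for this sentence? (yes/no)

No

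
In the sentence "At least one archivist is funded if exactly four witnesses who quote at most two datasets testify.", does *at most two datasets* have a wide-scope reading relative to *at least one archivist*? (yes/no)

No

Structurally, *at most two datasets* is inside the relative clause *who quote at most two datasets*, which is itself inside the adjunct *if exactly four witnesses who quote at most two datasets testify*.
Two island boundaries intervene — the relative clause and the adjunct. Either alone would block QR.
So *at most two datasets* cannot raise to a position above *at least one archivist*.
(Only the surface reading survives: one fixed archivist with respect to all the relevant datasets.)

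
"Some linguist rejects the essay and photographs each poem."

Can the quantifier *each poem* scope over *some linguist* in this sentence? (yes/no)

No

The DP *each poem* is contained in one conjunct of the coordinate structure (*photographs each poem*).
Asymmetric QR out of one conjunct violates the Coordinate Structure Constraint.
*each poem* > *some linguist* would require crossing that boundary, which is illicit.
(Only the surface reading survives: one fixed linguist with respect to all the relevant poems.)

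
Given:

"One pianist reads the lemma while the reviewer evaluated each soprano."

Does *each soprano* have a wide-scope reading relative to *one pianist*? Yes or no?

Structurally, *each soprano* is inside the adjunct clause *while the reviewer evaluated each soprano*.
The adjunct-island constraint bars QR out of an adverbial clause.
The inverse ordering *each soprano* > *one pianist* is therefore underivable.
(Only the surface reading survives: one fixed pianist with respect to all the relevant sopranos.)

No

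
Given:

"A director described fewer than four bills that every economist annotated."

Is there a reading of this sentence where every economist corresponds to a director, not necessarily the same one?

No

The paraphrase describes the scope ordering *every economist* > *a director*.
The DP *every economist* is contained in the relative clause *that every economist annotated* modifying *fewer than four bills*.
Relative clauses are scope islands: a quantifier cannot QR out of a relative clause to take scope in the matrix clause.
*every economist* is confined to the island and cannot take scope over *a director*.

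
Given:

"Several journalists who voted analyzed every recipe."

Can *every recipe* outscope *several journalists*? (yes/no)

The RC *who voted* is an island, but *every recipe* is not inside it — it is the matrix object, a clausemate of *several journalists*.
QR within a single clause is free, so the lower quantifier may take scope over the higher one.
The sentence is scopally ambiguous between *several journalists* > *every recipe* and *every recipe* > *several journalists*.

Yes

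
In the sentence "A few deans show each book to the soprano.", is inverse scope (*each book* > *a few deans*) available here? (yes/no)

Both DPs are arguments of the same predicate; there is no clause or island boundary between them.
No island intervenes, so both surface and inverse scope are derivable.
The sentence is scopally ambiguous between *a few deans* > *each book* and *each book* > *a few deans*.

Yes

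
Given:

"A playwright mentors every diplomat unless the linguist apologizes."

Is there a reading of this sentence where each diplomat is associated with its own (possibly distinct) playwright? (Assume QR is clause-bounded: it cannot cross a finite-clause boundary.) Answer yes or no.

The paraphrase describes the scope ordering *every diplomat* > *a playwright*.
The adjunct clause does not contain *every diplomat*, which is the matrix object.
Clause-internal QR can adjoin the lower DP above the subject, yielding the inverse reading.

Yes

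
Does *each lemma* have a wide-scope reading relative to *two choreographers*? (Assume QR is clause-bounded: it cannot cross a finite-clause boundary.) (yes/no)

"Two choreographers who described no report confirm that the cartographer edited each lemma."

No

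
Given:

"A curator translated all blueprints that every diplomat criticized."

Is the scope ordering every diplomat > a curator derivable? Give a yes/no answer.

No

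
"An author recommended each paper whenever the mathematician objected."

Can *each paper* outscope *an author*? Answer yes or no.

Yes

The adjunct clause does not contain *each paper*, which is the matrix object.
QR within a single clause is free, so the lower quantifier may take scope over the higher one.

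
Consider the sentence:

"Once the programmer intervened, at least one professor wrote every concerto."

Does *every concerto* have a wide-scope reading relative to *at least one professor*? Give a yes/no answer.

Yes

Neither queried DP is inside the adjunct, so the adjunct-island constraint does not apply.
Since no island is crossed, the inverse ordering is licensed alongside surface scope.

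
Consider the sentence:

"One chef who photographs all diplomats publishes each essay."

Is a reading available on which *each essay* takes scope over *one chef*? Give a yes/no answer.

*each essay* sits in the matrix clause, not in the relative clause on *one chef*.
With no island boundary between them, the object can take inverse scope over the subject via ordinary QR within the clause.

Yes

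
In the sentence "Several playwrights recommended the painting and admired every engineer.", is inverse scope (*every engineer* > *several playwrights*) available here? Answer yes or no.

No

The DP *every engineer* is contained in one conjunct of the coordinate structure (*admired every engineer*).
The Coordinate Structure Constraint blocks movement (including QR) out of a single conjunct.
*every engineer* is confined to the island and cannot take scope over *several playwrights*.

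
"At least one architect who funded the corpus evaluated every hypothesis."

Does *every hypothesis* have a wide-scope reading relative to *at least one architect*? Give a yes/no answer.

Yes

The RC *who funded the corpus* is an island, but *every hypothesis* is not inside it — it is the matrix object, a clausemate of *at least one architect*.
Clause-internal QR can adjoin the lower DP above the subject, yielding the inverse reading.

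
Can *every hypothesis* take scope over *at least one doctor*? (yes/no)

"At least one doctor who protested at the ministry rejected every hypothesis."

*every hypothesis* sits in the matrix clause, not in the relative clause on *at least one doctor*.
Nothing blocks QR of the lower DP to a position above the higher one, so inverse scope is available.

Yes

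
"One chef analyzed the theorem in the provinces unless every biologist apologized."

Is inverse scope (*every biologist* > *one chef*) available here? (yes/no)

The target quantifier *every biologist* is part of the adjunct clause *unless every biologist apologized*.
The adjunct-island constraint bars QR out of an adverbial clause.
Hence only narrow scope for *every biologist* (under *one chef*) survives.

No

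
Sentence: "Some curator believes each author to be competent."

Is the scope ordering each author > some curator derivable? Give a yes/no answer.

This is an ECM construction: *each author* is the infinitival subject, Case-marked by the matrix verb, and the infinitive is transparent for QR.
QR within a single clause is free, so the lower quantifier may take scope over the higher one.

Yes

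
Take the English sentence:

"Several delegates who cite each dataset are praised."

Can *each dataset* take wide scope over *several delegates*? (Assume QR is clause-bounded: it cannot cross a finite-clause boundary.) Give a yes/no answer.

No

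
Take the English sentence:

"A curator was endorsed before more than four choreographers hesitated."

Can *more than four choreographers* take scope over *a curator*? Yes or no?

No

*more than four choreographers* sits inside the adjunct clause *before more than four choreographers hesitated*.
Adjunct clauses are scope islands: a quantifier inside an adjunct cannot raise into the matrix clause.
There is no licit LF on which *more than four choreographers* c-commands *a curator*.
(Only the surface reading survives: one fixed curator with respect to all the relevant choreographers.)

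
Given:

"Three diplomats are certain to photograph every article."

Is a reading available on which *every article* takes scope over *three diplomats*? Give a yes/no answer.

Yes

The matrix predicate is a raising verb, whose infinitival complement is not a scope island — *every article* can QR into the matrix clause.
QR within a single clause is free, so the lower quantifier may take scope over the higher one.
Both orderings are possible: *three diplomats* > *every article* and *every article* > *three diplomats*.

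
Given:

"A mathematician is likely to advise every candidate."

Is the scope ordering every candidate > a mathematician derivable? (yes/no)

Yes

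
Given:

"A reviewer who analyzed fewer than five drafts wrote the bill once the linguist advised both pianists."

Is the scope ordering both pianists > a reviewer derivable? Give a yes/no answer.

The target quantifier *both pianists* is part of the adjunct clause *once the linguist advised both pianists*.
Since the clause is an adjunct (not a complement), the Adjunct Condition blocks QR across its edge.
The inverse ordering *both pianists* > *a reviewer* is therefore underivable.

No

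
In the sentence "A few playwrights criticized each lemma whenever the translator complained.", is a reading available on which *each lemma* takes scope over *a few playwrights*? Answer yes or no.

*each lemma* is a matrix argument; the adjunct is an island but the target quantifier is outside it.
Clause-internal QR can adjoin the lower DP above the subject, yielding the inverse reading.

Yes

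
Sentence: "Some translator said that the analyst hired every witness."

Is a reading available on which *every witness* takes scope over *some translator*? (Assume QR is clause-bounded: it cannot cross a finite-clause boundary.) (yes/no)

No

*every witness* occurs within the finite complement clause *that the analyst hired every witness*.
Given the clause-boundedness assumption, QR cannot cross the finite CP into the matrix.
*every witness* is confined to the island and cannot take scope over *some translator*.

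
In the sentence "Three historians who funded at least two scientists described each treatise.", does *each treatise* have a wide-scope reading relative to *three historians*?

Yes

Although the sentence contains a relative clause (*who funded at least two scientists*), *each treatise* is outside it, in the matrix VP.
Nothing blocks QR of the lower DP to a position above the higher one, so inverse scope is available.
The sentence is scopally ambiguous between *three historians* > *each treatise* and *each treatise* > *three historians*.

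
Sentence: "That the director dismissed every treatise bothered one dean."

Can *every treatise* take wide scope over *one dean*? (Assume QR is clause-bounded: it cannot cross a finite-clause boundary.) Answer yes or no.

No

The target quantifier *every treatise* is part of the sentential subject *that the director dismissed every treatise*.
Clausal subjects are scope islands; QR from inside the subject into the matrix is barred.
*every treatise* is confined to the island and cannot take scope over *one dean*.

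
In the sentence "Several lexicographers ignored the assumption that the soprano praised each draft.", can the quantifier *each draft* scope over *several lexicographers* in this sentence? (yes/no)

No

Structurally, *each draft* is inside the complex NP *the assumption that the soprano praised each draft*.
A that-clause complement to a noun is an island; QR cannot cross the NP boundary.
So *each draft* cannot raise to a position above *several lexicographers*.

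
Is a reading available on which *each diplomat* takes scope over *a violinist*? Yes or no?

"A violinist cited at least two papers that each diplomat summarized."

No

The target quantifier *each diplomat* is part of the relative clause *that each diplomat summarized* modifying *at least two papers*.
QR out of a relative clause is ruled out by the relative-clause island constraint.
So *each diplomat* cannot raise high enough to outscope *a violinist*; only the surface ordering *a violinist* > *each diplomat* is available.
(Only the surface reading survives: one fixed violinist with respect to all the relevant diplomats.)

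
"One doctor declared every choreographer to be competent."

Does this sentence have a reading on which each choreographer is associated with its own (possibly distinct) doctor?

That reading corresponds to *every choreographer* > *one doctor*.
The ECM infinitive is scope-transparent — *every choreographer* is free to raise above *one doctor*.
Nothing blocks QR of the lower DP to a position above the higher one, so inverse scope is available.

Yes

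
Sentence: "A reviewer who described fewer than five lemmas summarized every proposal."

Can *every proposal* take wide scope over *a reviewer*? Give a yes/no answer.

*every proposal* sits in the matrix clause, not in the relative clause on *a reviewer*.
QR within a single clause is free, so the lower quantifier may take scope over the higher one.
So *every proposal* > *a reviewer* is among the available readings.

Yes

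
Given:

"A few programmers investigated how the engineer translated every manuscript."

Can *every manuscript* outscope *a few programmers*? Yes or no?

No

The target quantifier *every manuscript* is part of the embedded question *how the engineer translated every manuscript*.
QR across an interrogative CP boundary is ruled out as a wh-island violation.
The inverse ordering *every manuscript* > *a few programmers* is therefore underivable.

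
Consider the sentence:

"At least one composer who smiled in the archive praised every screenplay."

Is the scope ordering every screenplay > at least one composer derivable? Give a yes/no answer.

Although the sentence contains a relative clause (*who smiled in the archive*), *every screenplay* is outside it, in the matrix VP.
With no island boundary between them, the object can take inverse scope over the subject via ordinary QR within the clause.

Yes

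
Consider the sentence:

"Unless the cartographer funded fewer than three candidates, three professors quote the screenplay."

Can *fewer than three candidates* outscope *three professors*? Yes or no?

No

*fewer than three candidates* sits inside the adjunct clause *unless the cartographer funded fewer than three candidates*.
Scope out of an adjunct clause is unavailable: QR respects the adjunct-island constraint.
So *fewer than three candidates* cannot raise to a position above *three professors*.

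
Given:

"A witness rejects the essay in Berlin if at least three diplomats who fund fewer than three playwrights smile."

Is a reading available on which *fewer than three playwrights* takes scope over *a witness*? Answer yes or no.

The DP *fewer than three playwrights* is contained in the relative clause *who fund fewer than three playwrights*, which is itself inside the adjunct *if at least three diplomats who fund fewer than three playwrights smile*.
Even if one barrier were somehow void, the other would still block QR.
There is no licit LF on which *fewer than three playwrights* c-commands *a witness*.

No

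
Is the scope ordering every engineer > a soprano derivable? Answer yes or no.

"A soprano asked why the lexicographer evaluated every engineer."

No

*every engineer* is embedded in the embedded question *why the lexicographer evaluated every engineer*.
Embedded wh-clauses are opaque for QR, so the quantifier stays inside the question.
So the wide-scope reading for *every engineer* is blocked.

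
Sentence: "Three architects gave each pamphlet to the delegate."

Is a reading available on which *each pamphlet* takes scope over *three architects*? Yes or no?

*each pamphlet* is the matrix object and *three architects* the matrix subject; the two are clausemates.
With no island boundary between them, the object can take inverse scope over the subject via ordinary QR within the clause.
The sentence is scopally ambiguous between *three architects* > *each pamphlet* and *each pamphlet* > *three architects*.

Yes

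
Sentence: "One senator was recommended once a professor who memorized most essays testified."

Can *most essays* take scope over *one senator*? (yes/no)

Structurally, *most essays* is inside the relative clause *who memorized most essays*, which is itself inside the adjunct *once a professor who memorized most essays testified*.
Nested islands: the RC island is itself inside an adjunct island, so wide scope is doubly excluded.
So *most essays* cannot raise high enough to outscope *one senator*; only the surface ordering *one senator* > *most essays* is available.

No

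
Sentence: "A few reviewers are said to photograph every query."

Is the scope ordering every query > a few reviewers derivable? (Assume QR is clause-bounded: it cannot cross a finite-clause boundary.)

Yes

Raising constructions are monoclausal for scope purposes; *every query* is not separated from *a few reviewers* by any island.
QR within a single clause is free, so the lower quantifier may take scope over the higher one.
Both orderings are possible: *a few reviewers* > *every query* and *every query* > *a few reviewers*.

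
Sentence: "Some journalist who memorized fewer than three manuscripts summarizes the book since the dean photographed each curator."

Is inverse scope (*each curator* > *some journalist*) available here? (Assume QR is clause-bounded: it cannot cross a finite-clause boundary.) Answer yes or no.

*each curator* sits inside the adjunct clause *since the dean photographed each curator*.
Adjunct clauses are scope islands: a quantifier inside an adjunct cannot raise into the matrix clause.
The inverse ordering *each curator* > *some journalist* is therefore underivable.

No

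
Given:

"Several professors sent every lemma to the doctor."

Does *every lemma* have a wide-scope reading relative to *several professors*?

*every lemma* and *several professors* are in the same minimal clause.
No island intervenes, so both surface and inverse scope are derivable.

Yes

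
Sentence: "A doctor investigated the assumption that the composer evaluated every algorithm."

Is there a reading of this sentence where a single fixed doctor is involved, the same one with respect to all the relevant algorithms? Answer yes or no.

Yes

That reading corresponds to *a doctor* > *every algorithm*.
Surface scope (*a doctor* > *every algorithm*) is always derivable; islands only block QR, not in-situ interpretation.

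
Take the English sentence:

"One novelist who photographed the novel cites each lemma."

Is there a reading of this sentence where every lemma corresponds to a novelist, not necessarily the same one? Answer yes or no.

Yes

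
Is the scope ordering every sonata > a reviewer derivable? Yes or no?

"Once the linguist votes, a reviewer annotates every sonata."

Neither queried DP is inside the adjunct, so the adjunct-island constraint does not apply.
QR within a single clause is free, so the lower quantifier may take scope over the higher one.

Yes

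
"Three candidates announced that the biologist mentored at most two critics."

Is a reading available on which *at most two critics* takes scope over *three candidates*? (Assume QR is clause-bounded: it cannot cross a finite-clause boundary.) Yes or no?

*at most two critics* sits inside the finite complement clause *that the biologist mentored at most two critics*.
With QR restricted to its own tensed clause, the embedded quantifier cannot reach a matrix scope position.
So *at most two critics* cannot raise high enough to outscope *three candidates*; only the surface ordering *three candidates* > *at most two critics* is available.

No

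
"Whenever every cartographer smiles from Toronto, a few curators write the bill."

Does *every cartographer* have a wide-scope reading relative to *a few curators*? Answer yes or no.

No

*every cartographer* is embedded in the adjunct clause *whenever every cartographer smiles from Toronto*.
The adjunct-island constraint bars QR out of an adverbial clause.
The ordering *every cartographer* > *a few curators* is therefore underivable.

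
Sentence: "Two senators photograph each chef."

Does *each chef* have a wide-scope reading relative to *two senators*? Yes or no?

Yes

*two senators* and *each chef* are co-arguments of the matrix verb, with nothing but a clause-internal boundary between them.
Ordinary QR to a clause-peripheral position gives the wide-scope LF for the lower DP.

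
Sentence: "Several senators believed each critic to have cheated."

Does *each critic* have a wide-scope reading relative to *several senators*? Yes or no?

The ECM infinitive is scope-transparent — *each critic* is free to raise above *several senators*.
QR within a single clause is free, so the lower quantifier may take scope over the higher one.

Yes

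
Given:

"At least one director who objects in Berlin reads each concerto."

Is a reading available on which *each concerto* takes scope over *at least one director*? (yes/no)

*each concerto* is a matrix argument; only *at least one director* is modified by the relative clause *who objects in Berlin*, so the RC island is irrelevant to the target quantifier.
QR within a single clause is free, so the lower quantifier may take scope over the higher one.

Yes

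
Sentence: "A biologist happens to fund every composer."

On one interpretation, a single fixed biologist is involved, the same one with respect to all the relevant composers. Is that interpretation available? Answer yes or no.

Yes

The paraphrase describes the scope ordering *a biologist* > *every composer*.
Nothing needs to raise for *a biologist* > *every composer*, so no island constraint is at stake.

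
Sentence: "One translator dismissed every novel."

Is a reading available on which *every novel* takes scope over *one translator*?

Yes

Both DPs are arguments of the same predicate; there is no clause or island boundary between them.
Nothing blocks QR of the lower DP to a position above the higher one, so inverse scope is available.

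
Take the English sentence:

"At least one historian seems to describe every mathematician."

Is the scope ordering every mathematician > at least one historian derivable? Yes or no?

The matrix predicate is a raising verb, whose infinitival complement is not a scope island — *every mathematician* can QR into the matrix clause.
Ordinary QR to a clause-peripheral position gives the wide-scope LF for the lower DP.
The sentence is scopally ambiguous between *at least one historian* > *every mathematician* and *every mathematician* > *at least one historian*.

Yes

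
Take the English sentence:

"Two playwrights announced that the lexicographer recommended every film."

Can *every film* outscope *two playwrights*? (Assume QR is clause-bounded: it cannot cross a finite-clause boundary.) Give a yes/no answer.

The target quantifier *every film* is part of the finite complement clause *that the lexicographer recommended every film*.
Finite CP is the ceiling for QR here, by assumption.
The inverse ordering *every film* > *two playwrights* is therefore underivable.

No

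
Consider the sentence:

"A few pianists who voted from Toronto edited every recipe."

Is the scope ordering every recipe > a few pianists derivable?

Yes

*every recipe* sits in the matrix clause, not in the relative clause on *a few pianists*.
Nothing blocks QR of the lower DP to a position above the higher one, so inverse scope is available.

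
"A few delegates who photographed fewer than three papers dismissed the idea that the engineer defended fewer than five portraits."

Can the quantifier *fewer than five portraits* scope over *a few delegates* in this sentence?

No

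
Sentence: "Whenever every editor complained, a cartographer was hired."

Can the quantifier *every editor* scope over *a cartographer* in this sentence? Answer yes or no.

No

Structurally, *every editor* is inside the adjunct clause *whenever every editor complained*.
Scope out of an adjunct clause is unavailable: QR respects the adjunct-island constraint.
The ordering *every editor* > *a cartographer* is therefore underivable.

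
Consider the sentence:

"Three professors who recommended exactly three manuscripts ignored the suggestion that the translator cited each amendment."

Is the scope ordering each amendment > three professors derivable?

*each amendment* is embedded in the complex NP *the suggestion that the translator cited each amendment*.
Since the clause is the complement of a nominal head, the CNPC blocks scope extraction.
So *each amendment* cannot raise to a position above *three professors*.

No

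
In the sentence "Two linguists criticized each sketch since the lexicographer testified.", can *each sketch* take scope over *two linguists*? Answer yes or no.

Yes

*each sketch* is a matrix argument; the adjunct is an island but the target quantifier is outside it.
Clause-internal QR can adjoin the lower DP above the subject, yielding the inverse reading.
So *each sketch* > *two linguists* is among the available readings.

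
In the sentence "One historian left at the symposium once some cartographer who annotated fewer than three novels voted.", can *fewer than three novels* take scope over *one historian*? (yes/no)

No

The target quantifier *fewer than three novels* is part of the relative clause *who annotated fewer than three novels*, which is itself inside the adjunct *once some cartographer who annotated fewer than three novels voted*.
Even if one barrier were somehow void, the other would still block QR.
Hence only narrow scope for *fewer than three novels* (under *one historian*) survives.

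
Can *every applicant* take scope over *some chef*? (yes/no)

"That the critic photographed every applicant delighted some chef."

No

Structurally, *every applicant* is inside the sentential subject *that the critic photographed every applicant*.
Sentential subjects are islands: a quantifier inside the subject clause cannot raise over the matrix predicate.
So *every applicant* cannot raise to a position above *some chef*.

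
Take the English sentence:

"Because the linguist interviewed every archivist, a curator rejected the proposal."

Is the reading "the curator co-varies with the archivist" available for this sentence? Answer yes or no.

The described interpretation is the *every archivist* > *a curator* scoping.
*every archivist* is embedded in the adjunct clause *because the linguist interviewed every archivist*.
Since the clause is an adjunct (not a complement), the Adjunct Condition blocks QR across its edge.
So the wide-scope reading for *every archivist* is blocked.

No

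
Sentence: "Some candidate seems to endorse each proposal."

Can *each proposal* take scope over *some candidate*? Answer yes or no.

*each proposal* is inside a raising infinitive, which is transparent to QR (no CP barrier), so it behaves as a matrix argument.
QR within a single clause is free, so the lower quantifier may take scope over the higher one.
So *each proposal* > *some candidate* is among the available readings.

Yes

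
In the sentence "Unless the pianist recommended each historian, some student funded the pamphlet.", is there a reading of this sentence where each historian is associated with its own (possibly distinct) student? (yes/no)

That reading corresponds to *each historian* > *some student*.
The DP *each historian* is contained in the adjunct clause *unless the pianist recommended each historian*.
Adjuncts are opaque for quantifier raising; a quantifier in an adjunct stays inside it.
There is no licit LF on which *each historian* c-commands *some student*.

No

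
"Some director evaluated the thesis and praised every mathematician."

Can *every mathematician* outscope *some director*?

No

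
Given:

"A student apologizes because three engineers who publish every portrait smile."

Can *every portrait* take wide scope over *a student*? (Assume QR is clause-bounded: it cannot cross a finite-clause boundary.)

No

The target quantifier *every portrait* is part of the relative clause *who publish every portrait*, which is itself inside the adjunct *because three engineers who publish every portrait smile*.
The quantifier would have to escape first the RC and then the adjunct — two independent island violations.
Hence only narrow scope for *every portrait* (under *a student*) survives.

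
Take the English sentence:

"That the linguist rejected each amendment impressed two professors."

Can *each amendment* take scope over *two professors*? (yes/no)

*each amendment* occurs within the sentential subject *that the linguist rejected each amendment*.
The subject-island constraint blocks QR out of a clausal subject.
So the wide-scope reading for *each amendment* is blocked.

No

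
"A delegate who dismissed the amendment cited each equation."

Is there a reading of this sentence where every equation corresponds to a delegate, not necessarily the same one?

Yes

The paraphrase describes the scope ordering *each equation* > *a delegate*.
Although the sentence contains a relative clause (*who dismissed the amendment*), *each equation* is outside it, in the matrix VP.
Clause-internal QR can adjoin the lower DP above the subject, yielding the inverse reading.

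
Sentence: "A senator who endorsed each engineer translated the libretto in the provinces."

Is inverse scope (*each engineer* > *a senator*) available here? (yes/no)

*each engineer* sits inside the relative clause *who endorsed each engineer*.
Relative clauses are scope islands: a quantifier cannot QR out of a relative clause to take scope in the matrix clause.
*each engineer* > *a senator* would require crossing that boundary, which is illicit.
(Only the surface reading survives: one fixed senator with respect to all the relevant engineers.)

No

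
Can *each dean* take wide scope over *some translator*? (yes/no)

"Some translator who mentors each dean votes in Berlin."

No

*each dean* occurs within the relative clause *who mentors each dean*.
QR out of a relative clause is ruled out by the relative-clause island constraint.
Hence only narrow scope for *each dean* (under *some translator*) survives.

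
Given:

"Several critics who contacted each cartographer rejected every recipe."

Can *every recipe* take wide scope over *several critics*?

Yes

*every recipe* sits in the matrix clause, not in the relative clause on *several critics*.
Nothing blocks QR of the lower DP to a position above the higher one, so inverse scope is available.
So *every recipe* > *several critics* is among the available readings.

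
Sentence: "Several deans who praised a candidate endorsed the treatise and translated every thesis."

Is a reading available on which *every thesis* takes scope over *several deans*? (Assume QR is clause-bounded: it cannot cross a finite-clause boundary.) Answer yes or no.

No

Structurally, *every thesis* is inside one conjunct of the coordinate structure (*translated every thesis*).
Coordinate structures are islands for non-across-the-board movement, QR included.
There is no licit LF on which *every thesis* c-commands *several deans*.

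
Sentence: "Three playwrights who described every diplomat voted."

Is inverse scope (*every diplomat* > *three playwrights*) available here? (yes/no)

*every diplomat* sits inside the relative clause *who described every diplomat*.
Relative clauses are scope islands: a quantifier cannot QR out of a relative clause to take scope in the matrix clause.
The inverse ordering *every diplomat* > *three playwrights* is therefore underivable.

No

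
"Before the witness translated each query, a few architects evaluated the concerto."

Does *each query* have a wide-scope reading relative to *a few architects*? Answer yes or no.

The DP *each query* is contained in the adjunct clause *before the witness translated each query*.
Since the clause is an adjunct (not a complement), the Adjunct Condition blocks QR across its edge.
So the wide-scope reading for *each query* is blocked.

No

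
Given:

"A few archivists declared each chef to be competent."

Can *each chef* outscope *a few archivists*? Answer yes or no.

Yes

The ECM infinitive is scope-transparent — *each chef* is free to raise above *a few archivists*.
Nothing blocks QR of the lower DP to a position above the higher one, so inverse scope is available.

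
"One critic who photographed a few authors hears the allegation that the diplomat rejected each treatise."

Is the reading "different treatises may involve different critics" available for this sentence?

The paraphrase describes the scope ordering *each treatise* > *one critic*.
*each treatise* sits inside the complex NP *the allegation that the diplomat rejected each treatise*.
The complex NP is opaque for QR — the quantifier is frozen inside the noun's complement.
So *each treatise* cannot raise high enough to outscope *one critic*; only the surface ordering *one critic* > *each treatise* is available.
(Only the surface reading survives: one fixed critic with respect to all the relevant treatises.)

No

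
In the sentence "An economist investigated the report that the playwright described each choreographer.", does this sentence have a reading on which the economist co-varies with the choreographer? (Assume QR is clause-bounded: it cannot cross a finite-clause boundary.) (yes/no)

No

The described interpretation is the *each choreographer* > *an economist* scoping.
*each choreographer* sits inside the complex NP *the report that the playwright described each choreographer*.
Since the clause is the complement of a nominal head, the CNPC blocks scope extraction.
So *each choreographer* cannot raise high enough to outscope *an economist*; only the surface ordering *an economist* > *each choreographer* is available.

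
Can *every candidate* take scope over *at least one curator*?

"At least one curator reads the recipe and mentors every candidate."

No

The DP *every candidate* is contained in one conjunct of the coordinate structure (*mentors every candidate*).
QR out of a conjunct would have to apply non-ATB, which the CSC forbids.
So *every candidate* cannot raise high enough to outscope *at least one curator*; only the surface ordering *at least one curator* > *every candidate* is available.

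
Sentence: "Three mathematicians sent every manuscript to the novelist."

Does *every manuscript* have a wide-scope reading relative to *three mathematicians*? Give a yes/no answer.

Both DPs are arguments of the same predicate; there is no clause or island boundary between them.
Clause-internal QR can adjoin the lower DP above the subject, yielding the inverse reading.

Yes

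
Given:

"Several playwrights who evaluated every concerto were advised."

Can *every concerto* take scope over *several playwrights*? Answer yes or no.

No

*every concerto* is embedded in the relative clause *who evaluated every concerto*.
A relative clause is a scope island — quantifier raising cannot cross its boundary.
So *every concerto* cannot raise high enough to outscope *several playwrights*; only the surface ordering *several playwrights* > *every concerto* is available.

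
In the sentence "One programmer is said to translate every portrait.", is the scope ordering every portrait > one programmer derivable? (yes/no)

Yes

*every portrait* is inside a raising infinitive, which is transparent to QR (no CP barrier), so it behaves as a matrix argument.
Nothing blocks QR of the lower DP to a position above the higher one, so inverse scope is available.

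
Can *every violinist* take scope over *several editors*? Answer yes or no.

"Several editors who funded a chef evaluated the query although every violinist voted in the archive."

No

Structurally, *every violinist* is inside the adjunct clause *although every violinist voted in the archive*.
The adjunct-island constraint bars QR out of an adverbial clause.
So the wide-scope reading for *every violinist* is blocked.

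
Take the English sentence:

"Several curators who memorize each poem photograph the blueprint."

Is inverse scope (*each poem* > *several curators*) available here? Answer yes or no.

No

The target quantifier *each poem* is part of the relative clause *who memorize each poem*.
Relative clauses are scope islands: a quantifier cannot QR out of a relative clause to take scope in the matrix clause.
*each poem* is confined to the island and cannot take scope over *several curators*.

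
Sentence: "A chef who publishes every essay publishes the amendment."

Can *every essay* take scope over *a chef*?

No

*every essay* is embedded in the relative clause *who publishes every essay*.
A relative clause is a scope island — quantifier raising cannot cross its boundary.
There is no licit LF on which *every essay* c-commands *a chef*.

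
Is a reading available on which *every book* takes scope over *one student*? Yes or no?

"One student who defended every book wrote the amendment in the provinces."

No

The target quantifier *every book* is part of the relative clause *who defended every book*.
Relative clauses are scope islands: a quantifier cannot QR out of a relative clause to take scope in the matrix clause.
So *every book* cannot raise high enough to outscope *one student*; only the surface ordering *one student* > *every book* is available.
(Only the surface reading survives: one fixed student with respect to all the relevant books.)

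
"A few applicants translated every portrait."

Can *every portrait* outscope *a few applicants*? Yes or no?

Yes

*every portrait* is the matrix object and *a few applicants* the matrix subject; the two are clausemates.
Ordinary QR to a clause-peripheral position gives the wide-scope LF for the lower DP.
So *every portrait* > *a few applicants* is among the available readings.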